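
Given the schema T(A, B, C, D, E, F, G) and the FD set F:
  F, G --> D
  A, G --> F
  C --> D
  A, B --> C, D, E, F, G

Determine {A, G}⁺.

{A, D, F, G}

Start with {A, G}.
A, G --> F applies; add {F} → now {A, F, G}.
F, G --> D applies; add {D} → now {A, D, F, G}.
No further FD applies.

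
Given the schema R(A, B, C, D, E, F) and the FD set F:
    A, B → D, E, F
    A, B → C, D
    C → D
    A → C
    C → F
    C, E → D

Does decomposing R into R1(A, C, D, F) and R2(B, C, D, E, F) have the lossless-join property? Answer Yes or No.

No

Common attributes: {C, D, F}; their closure is {C, D, F}.
R1 ⊄ {C, D, F} and R2 ⊄ {C, D, F}, so the split is lossy.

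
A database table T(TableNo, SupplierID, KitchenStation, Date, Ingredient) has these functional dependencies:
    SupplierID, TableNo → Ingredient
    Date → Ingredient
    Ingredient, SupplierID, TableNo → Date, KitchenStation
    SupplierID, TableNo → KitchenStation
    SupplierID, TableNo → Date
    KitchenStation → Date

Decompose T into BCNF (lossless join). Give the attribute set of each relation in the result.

Candidate key of the original relation: {SupplierID, TableNo}.
{Date, Ingredient, KitchenStation, SupplierID, TableNo}: {Date} determines {Date, Ingredient} here but is not a superkey — split on Date → Ingredient, giving {Date, Ingredient} and {Date, KitchenStation, SupplierID, TableNo}.
{Date, Ingredient} has no BCNF violation.
{Date, KitchenStation, SupplierID, TableNo}: {KitchenStation} determines {Date, KitchenStation} here but is not a superkey — split on KitchenStation → Date, giving {Date, KitchenStation} and {KitchenStation, SupplierID, TableNo}.
{Date, KitchenStation} has no BCNF violation.
{KitchenStation, SupplierID, TableNo} has no BCNF violation.

{Date, Ingredient}; {Date, KitchenStation}; {KitchenStation, SupplierID, TableNo}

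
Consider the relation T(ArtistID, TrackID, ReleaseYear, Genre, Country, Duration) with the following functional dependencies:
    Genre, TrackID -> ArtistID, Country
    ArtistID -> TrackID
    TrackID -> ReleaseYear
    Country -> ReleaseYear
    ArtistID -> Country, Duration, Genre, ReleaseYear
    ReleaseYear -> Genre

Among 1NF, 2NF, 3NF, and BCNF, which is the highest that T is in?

2NF

Candidate keys: {ArtistID}, {TrackID}. Prime attributes: {ArtistID, TrackID}.
Country -> ReleaseYear: {Country}⁺ = {Country, Genre, ReleaseYear}, which is not all of the attributes, so the left side is not a superkey — BCNF is violated.
Country -> ReleaseYear determines the non-prime attribute {ReleaseYear} from a non-superkey — 3NF is violated.
All keys have size 1, which rules out partial dependencies — 2NF is satisfied.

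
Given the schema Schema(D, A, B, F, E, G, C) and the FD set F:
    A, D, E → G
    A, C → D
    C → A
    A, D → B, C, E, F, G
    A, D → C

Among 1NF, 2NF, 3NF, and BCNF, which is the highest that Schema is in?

Candidate keys: {A, D}, {C}. Prime attributes: {A, C, D}.
Every FD has a superkey on the left, so the relation is in BCNF.

BCNF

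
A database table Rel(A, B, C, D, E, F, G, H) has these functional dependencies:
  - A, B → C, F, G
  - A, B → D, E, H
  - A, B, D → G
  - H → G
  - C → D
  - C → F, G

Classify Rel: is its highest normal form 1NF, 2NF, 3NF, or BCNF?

Candidate key: {A, B}. Prime attributes: {A, B}.
For H → G we have {H}⁺ = {G, H}; {H} is not a superkey, so BCNF fails.
Because {G} is non-prime and the left side of H → G is not a superkey, the relation is not in 3NF.
No proper subset of a key has a non-prime attribute in its closure, so there is no partial dependency; 2NF holds.

2NF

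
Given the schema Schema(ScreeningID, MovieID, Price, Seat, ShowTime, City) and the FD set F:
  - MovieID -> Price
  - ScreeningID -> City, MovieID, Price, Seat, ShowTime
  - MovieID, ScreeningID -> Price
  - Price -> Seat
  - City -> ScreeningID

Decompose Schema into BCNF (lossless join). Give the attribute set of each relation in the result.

{City, MovieID, ScreeningID, ShowTime}; {MovieID, Price}; {Price, Seat}

Candidate keys of the original relation: {City}, {ScreeningID}.
In {City, MovieID, Price, ScreeningID, Seat, ShowTime}, {MovieID} is not a superkey ({MovieID}⁺ restricted to this set is {MovieID, Price, Seat}), so split on MovieID -> Price, Seat into {MovieID, Price, Seat} and {City, MovieID, ScreeningID, ShowTime}.
In {MovieID, Price, Seat}, {Price} is not a superkey ({Price}⁺ restricted to this set is {Price, Seat}), so split on Price -> Seat into {Price, Seat} and {MovieID, Price}.
{Price, Seat} is in BCNF.
{MovieID, Price} is in BCNF.
{City, MovieID, ScreeningID, ShowTime} is in BCNF.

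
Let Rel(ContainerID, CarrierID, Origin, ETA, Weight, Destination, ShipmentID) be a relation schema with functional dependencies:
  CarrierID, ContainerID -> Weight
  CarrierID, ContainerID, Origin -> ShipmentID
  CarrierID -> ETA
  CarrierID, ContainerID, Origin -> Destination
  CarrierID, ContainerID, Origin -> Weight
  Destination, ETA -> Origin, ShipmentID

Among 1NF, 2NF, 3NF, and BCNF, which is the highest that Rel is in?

Candidate keys: {CarrierID, ContainerID, Destination}, {CarrierID, ContainerID, Origin}. Prime attributes: {CarrierID, ContainerID, Destination, Origin}.
CarrierID, ContainerID -> Weight breaks BCNF: {CarrierID, ContainerID}⁺ = {CarrierID, ContainerID, ETA, Weight}, so {CarrierID, ContainerID} is not a superkey.
CarrierID, ContainerID -> Weight has non-prime {Weight} on the right and a non-superkey on the left, so 3NF fails.
{CarrierID} is a proper subset of the key {CarrierID, ContainerID, Destination}, and {CarrierID}⁺ contains the non-prime attribute {ETA} — a partial dependency, so 2NF is violated.

1NF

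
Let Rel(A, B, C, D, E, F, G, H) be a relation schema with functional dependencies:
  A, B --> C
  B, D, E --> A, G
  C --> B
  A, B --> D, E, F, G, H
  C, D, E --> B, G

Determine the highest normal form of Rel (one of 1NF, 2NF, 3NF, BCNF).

Candidate keys: {A, B}, {A, C}, {B, D, E}, {C, D, E}. Prime attributes: {A, B, C, D, E}.
C --> B breaks BCNF: {C}⁺ = {B, C}, so {C} is not a superkey.
But every attribute on its right side ({B}) is prime, and the same holds for every other non-superkey FD, so 3NF still holds.

3NF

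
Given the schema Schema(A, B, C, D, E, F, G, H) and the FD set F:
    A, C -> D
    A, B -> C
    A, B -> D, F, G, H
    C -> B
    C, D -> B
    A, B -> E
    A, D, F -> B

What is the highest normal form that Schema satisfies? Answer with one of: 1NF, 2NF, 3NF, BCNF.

Candidate keys: {A, B}, {A, C}, {A, D, F}. Prime attributes: {A, B, C, D, F}.
C -> B breaks BCNF: {C}⁺ = {B, C}, so {C} is not a superkey.
But every attribute on its right side ({B}) is prime, and the same holds for every other non-superkey FD, so 3NF still holds.

3NF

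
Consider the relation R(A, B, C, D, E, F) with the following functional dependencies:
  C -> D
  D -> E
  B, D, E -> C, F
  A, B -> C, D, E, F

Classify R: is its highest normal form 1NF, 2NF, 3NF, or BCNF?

2NF

Candidate key: {A, B}. Prime attributes: {A, B}.
For C -> D we have {C}⁺ = {C, D, E}; {C} is not a superkey, so BCNF fails.
C -> D has non-prime {D} on the right and a non-superkey on the left, so 3NF fails.
No non-prime attribute depends on a proper subset of any candidate key, so 2NF holds.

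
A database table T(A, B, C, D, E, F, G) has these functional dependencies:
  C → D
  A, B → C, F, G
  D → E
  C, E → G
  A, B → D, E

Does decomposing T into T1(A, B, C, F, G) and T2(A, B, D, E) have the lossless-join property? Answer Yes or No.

Yes

The shared attributes are {A, B} and {A, B}⁺ = {A, B, C, D, E, F, G}.
T1 is contained in that closure, so T1 ∩ T2 → T1 holds and the join is lossless.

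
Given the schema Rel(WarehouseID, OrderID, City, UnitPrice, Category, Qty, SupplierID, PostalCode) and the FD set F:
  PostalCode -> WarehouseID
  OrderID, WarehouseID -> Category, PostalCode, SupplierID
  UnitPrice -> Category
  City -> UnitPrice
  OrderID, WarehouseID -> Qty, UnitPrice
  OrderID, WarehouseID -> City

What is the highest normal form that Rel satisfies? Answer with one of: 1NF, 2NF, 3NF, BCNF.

Candidate keys: {OrderID, PostalCode}, {OrderID, WarehouseID}. Prime attributes: {OrderID, PostalCode, WarehouseID}.
PostalCode -> WarehouseID: {PostalCode}⁺ = {PostalCode, WarehouseID}, which is not all of the attributes, so the left side is not a superkey — BCNF is violated.
UnitPrice -> Category determines the non-prime attribute {Category} from a non-superkey — 3NF is violated.
No proper subset of a key has a non-prime attribute in its closure, so there is no partial dependency; 2NF holds.

2NF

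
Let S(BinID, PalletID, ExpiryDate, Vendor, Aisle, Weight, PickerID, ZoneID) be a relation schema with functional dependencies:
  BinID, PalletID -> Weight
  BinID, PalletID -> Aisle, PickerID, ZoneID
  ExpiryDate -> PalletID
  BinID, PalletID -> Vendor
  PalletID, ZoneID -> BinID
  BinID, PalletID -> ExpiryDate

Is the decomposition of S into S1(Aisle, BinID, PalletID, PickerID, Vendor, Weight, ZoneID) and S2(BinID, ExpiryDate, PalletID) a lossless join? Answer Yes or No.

The shared attributes are {BinID, PalletID} and {BinID, PalletID}⁺ = {Aisle, BinID, ExpiryDate, PalletID, PickerID, Vendor, Weight, ZoneID}.
S1 is contained in that closure, so S1 ∩ S2 -> S1 holds and the join is lossless.

Yes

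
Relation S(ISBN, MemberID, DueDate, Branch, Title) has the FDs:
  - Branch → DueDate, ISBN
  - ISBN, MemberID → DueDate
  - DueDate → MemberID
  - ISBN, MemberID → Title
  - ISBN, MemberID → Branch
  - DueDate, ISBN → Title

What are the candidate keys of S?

Closure of {Branch} is {Branch, DueDate, ISBN, MemberID, Title}, the whole schema; {Branch} is a candidate key.
Closure of {DueDate, ISBN} is {Branch, DueDate, ISBN, MemberID, Title}, the whole schema; {DueDate, ISBN} is a candidate key.
Closure of {ISBN, MemberID} is {Branch, DueDate, ISBN, MemberID, Title}, the whole schema; {ISBN, MemberID} is a candidate key.
These are minimal and exhaustive — every other superkey contains one of them.

{Branch}, {DueDate, ISBN}, {ISBN, MemberID}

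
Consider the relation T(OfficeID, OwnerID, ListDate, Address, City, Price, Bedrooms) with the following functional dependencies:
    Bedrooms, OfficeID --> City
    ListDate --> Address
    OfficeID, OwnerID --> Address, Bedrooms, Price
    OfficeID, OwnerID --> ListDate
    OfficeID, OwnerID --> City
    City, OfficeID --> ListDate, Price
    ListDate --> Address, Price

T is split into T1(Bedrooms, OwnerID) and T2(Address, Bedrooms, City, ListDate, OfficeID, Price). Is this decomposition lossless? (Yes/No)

The shared attributes are {Bedrooms} and {Bedrooms}⁺ = {Bedrooms}.
The closure covers neither T1 nor T2 entirely; the join is not lossless.

No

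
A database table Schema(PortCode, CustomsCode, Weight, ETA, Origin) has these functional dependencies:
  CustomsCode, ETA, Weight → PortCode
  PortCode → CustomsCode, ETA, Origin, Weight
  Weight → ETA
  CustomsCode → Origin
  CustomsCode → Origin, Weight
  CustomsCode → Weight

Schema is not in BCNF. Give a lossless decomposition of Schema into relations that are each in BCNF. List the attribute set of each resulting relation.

Candidate keys of the original relation: {CustomsCode}, {PortCode}.
{CustomsCode, ETA, Origin, PortCode, Weight}: {Weight} determines {ETA, Weight} here but is not a superkey — split on Weight → ETA, giving {ETA, Weight} and {CustomsCode, Origin, PortCode, Weight}.
{ETA, Weight} has no BCNF violation.
{CustomsCode, Origin, PortCode, Weight} has no BCNF violation.

{CustomsCode, Origin, PortCode, Weight}; {ETA, Weight}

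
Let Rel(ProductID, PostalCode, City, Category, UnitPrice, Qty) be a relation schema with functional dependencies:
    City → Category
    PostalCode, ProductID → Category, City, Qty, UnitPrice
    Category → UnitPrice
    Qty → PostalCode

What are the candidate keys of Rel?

No FD produces {ProductID}, so it must be in every candidate key.
{PostalCode, ProductID}⁺ = {Category, City, PostalCode, ProductID, Qty, UnitPrice} — all of the relation — so {PostalCode, ProductID} is a candidate key.
{ProductID, Qty}⁺ = {Category, City, PostalCode, ProductID, Qty, UnitPrice} — all of the relation — so {ProductID, Qty} is a candidate key.
Any other superkey properly contains one of these, so there are no further candidate keys.

{PostalCode, ProductID}, {ProductID, Qty}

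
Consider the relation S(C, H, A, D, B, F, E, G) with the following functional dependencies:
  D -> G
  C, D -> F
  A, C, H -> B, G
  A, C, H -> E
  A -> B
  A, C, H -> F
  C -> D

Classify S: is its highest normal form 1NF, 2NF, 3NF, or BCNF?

Candidate key: {A, C, H}. Prime attributes: {A, C, H}.
For D -> G we have {D}⁺ = {D, G}; {D} is not a superkey, so BCNF fails.
D -> G has non-prime {G} on the right and a non-superkey on the left, so 3NF fails.
{A} is a proper subset of the key {A, C, H}, and {A}⁺ contains the non-prime attribute {B} — a partial dependency, so 2NF is violated.

1NF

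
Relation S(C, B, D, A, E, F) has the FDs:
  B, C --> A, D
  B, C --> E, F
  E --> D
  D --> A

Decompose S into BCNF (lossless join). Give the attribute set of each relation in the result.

{A, D}; {B, C, E, F}; {D, E}

Candidate key of the original relation: {B, C}.
{A, B, C, D, E, F}: {E} determines {A, D, E} here but is not a superkey — split on E --> A, D, giving {A, D, E} and {B, C, E, F}.
{A, D, E}: {D} determines {A, D} here but is not a superkey — split on D --> A, giving {A, D} and {D, E}.
{A, D} has no BCNF violation.
{D, E} has no BCNF violation.
{B, C, E, F} has no BCNF violation.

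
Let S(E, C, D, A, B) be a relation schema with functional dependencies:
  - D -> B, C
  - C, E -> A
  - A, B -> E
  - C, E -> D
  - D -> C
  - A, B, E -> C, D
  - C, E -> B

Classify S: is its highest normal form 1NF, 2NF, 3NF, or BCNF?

Candidate keys: {A, B}, {A, D}, {C, E}, {D, E}. Prime attributes: {A, B, C, D, E}.
For D -> B, C we have {D}⁺ = {B, C, D}; {D} is not a superkey, so BCNF fails.
But every attribute on its right side ({B, C}) is prime, and the same holds for every other non-superkey FD, so 3NF still holds.

3NF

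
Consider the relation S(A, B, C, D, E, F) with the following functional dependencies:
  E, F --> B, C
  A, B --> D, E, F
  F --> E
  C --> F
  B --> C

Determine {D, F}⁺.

{B, C, D, E, F}

Start with {D, F}.
F --> E applies; add {E} → now {D, E, F}.
E, F --> B, C applies; add {B, C} → now {B, C, D, E, F}.
No further FD applies.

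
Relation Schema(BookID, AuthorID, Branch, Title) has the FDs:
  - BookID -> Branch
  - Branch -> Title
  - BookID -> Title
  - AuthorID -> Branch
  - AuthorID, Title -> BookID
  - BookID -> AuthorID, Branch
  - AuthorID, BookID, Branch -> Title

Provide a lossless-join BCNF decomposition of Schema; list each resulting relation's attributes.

{AuthorID, BookID, Branch}; {Branch, Title}

Candidate keys of the original relation: {AuthorID}, {BookID}.
{AuthorID, BookID, Branch, Title}: {Branch} determines {Branch, Title} here but is not a superkey — split on Branch -> Title, giving {Branch, Title} and {AuthorID, BookID, Branch}.
{Branch, Title} is in BCNF.
{AuthorID, BookID, Branch} is in BCNF.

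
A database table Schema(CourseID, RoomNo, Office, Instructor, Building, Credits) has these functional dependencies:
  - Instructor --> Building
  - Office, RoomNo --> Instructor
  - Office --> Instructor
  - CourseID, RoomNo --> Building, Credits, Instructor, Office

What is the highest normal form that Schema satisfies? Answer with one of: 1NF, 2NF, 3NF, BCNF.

Candidate key: {CourseID, RoomNo}. Prime attributes: {CourseID, RoomNo}.
Instructor --> Building breaks BCNF: {Instructor}⁺ = {Building, Instructor}, so {Instructor} is not a superkey.
Because {Building} is non-prime and the left side of Instructor --> Building is not a superkey, the relation is not in 3NF.
Checking every proper subset of each key, none determines a non-prime attribute — 2NF is satisfied.

2NF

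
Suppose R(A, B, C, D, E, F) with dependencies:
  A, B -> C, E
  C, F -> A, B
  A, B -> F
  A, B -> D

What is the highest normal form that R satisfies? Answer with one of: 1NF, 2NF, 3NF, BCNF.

Candidate keys: {A, B}, {C, F}. Prime attributes: {A, B, C, F}.
The left-hand side of every FD is a superkey, so BCNF is satisfied.

BCNF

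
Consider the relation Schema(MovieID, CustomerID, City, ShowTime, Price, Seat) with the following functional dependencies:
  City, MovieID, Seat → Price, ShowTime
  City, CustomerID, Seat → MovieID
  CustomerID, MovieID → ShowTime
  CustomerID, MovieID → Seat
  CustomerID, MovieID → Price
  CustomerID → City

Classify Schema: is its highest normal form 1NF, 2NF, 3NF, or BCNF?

1NF

Candidate keys: {CustomerID, MovieID}, {CustomerID, Seat}. Prime attributes: {CustomerID, MovieID, Seat}.
City, MovieID, Seat → Price, ShowTime breaks BCNF: {City, MovieID, Seat}⁺ = {City, MovieID, Price, Seat, ShowTime}, so {City, MovieID, Seat} is not a superkey.
City, MovieID, Seat → Price, ShowTime determines the non-prime attributes {Price, ShowTime} from a non-superkey — 3NF is violated.
Since {CustomerID} ⊂ {CustomerID, MovieID} and {CustomerID}⁺ ⊇ {City} with {City} non-prime, there is a partial dependency; 2NF fails.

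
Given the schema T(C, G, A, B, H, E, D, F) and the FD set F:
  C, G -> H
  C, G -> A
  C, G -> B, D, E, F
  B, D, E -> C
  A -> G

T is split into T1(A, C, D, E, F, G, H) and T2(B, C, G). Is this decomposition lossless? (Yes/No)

The shared attributes are {C, G} and {C, G}⁺ = {A, B, C, D, E, F, G, H}.
This includes all of T1, so the common attributes are a superkey of T1 — the join is lossless.

Yes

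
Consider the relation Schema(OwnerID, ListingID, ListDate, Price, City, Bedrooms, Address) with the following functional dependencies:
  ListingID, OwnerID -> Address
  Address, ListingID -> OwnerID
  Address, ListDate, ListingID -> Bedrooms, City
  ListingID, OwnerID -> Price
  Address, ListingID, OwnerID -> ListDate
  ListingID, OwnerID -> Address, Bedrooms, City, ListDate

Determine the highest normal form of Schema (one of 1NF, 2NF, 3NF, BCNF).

Candidate keys: {Address, ListingID}, {ListingID, OwnerID}. Prime attributes: {Address, ListingID, OwnerID}.
Every FD has a superkey on the left, so the relation is in BCNF.

BCNF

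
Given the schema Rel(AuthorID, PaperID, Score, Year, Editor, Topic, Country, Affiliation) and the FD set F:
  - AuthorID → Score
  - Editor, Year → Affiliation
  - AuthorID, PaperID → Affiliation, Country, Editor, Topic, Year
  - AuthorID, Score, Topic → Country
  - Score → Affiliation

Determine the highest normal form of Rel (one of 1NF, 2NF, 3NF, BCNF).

1NF

Candidate key: {AuthorID, PaperID}. Prime attributes: {AuthorID, PaperID}.
For AuthorID → Score we have {AuthorID}⁺ = {Affiliation, AuthorID, Score}; {AuthorID} is not a superkey, so BCNF fails.
Because {Score} is non-prime and the left side of AuthorID → Score is not a superkey, the relation is not in 3NF.
Since {AuthorID} ⊂ {AuthorID, PaperID} and {AuthorID}⁺ ⊇ {Affiliation, Score} with {Affiliation, Score} non-prime, there is a partial dependency; 2NF fails.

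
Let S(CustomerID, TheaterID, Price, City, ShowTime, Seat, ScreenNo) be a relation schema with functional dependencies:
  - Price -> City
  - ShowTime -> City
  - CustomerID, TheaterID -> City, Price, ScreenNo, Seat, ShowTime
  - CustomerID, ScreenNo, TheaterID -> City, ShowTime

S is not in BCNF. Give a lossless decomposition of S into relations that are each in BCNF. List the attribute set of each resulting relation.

Candidate key of the original relation: {CustomerID, TheaterID}.
Within {City, CustomerID, Price, ScreenNo, Seat, ShowTime, TheaterID}: {Price}⁺ ∩ {City, CustomerID, Price, ScreenNo, Seat, ShowTime, TheaterID} = {City, Price}, not the whole set, so Price -> City violates BCNF; decompose into {City, Price} and {CustomerID, Price, ScreenNo, Seat, ShowTime, TheaterID}.
{City, Price} is in BCNF.
{CustomerID, Price, ScreenNo, Seat, ShowTime, TheaterID} is in BCNF.

{City, Price}; {CustomerID, Price, ScreenNo, Seat, ShowTime, TheaterID}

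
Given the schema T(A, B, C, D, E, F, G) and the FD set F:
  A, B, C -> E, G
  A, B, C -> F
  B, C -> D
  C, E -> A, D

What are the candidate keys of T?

{B, C} never appear on the right of any FD, so every key must include all of them.
{A, B, C}⁺ = {A, B, C, D, E, F, G}, which is every attribute, so {A, B, C} is a candidate key.
{B, C, E}⁺ = {A, B, C, D, E, F, G}, which is every attribute, so {B, C, E} is a candidate key.
Any other superkey properly contains one of these, so there are no further candidate keys.

{A, B, C}, {B, C, E}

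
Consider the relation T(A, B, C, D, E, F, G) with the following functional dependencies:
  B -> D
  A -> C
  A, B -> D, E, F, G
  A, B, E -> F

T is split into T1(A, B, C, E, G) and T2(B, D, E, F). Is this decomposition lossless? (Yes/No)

T1 ∩ T2 = {B, E}; its closure under F is {B, D, E}.
Neither T1 nor T2 is contained in that closure, so the decomposition is lossy.

No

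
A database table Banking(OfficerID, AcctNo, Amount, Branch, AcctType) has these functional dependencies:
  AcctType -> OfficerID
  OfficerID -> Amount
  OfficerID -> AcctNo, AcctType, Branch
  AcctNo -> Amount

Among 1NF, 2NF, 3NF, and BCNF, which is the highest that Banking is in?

2NF

Candidate keys: {AcctType}, {OfficerID}. Prime attributes: {AcctType, OfficerID}.
For AcctNo -> Amount we have {AcctNo}⁺ = {AcctNo, Amount}; {AcctNo} is not a superkey, so BCNF fails.
AcctNo -> Amount determines the non-prime attribute {Amount} from a non-superkey — 3NF is violated.
With only single-attribute keys there can be no partial dependency, so 2NF holds.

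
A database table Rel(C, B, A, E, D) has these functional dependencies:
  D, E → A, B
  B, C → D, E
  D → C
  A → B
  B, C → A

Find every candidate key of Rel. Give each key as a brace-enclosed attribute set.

{A, C} is a candidate key since {A, C}⁺ = {A, B, C, D, E} covers every attribute.
{A, D} is a candidate key since {A, D}⁺ = {A, B, C, D, E} covers every attribute.
{B, C} is a candidate key since {B, C}⁺ = {A, B, C, D, E} covers every attribute.
{B, D} is a candidate key since {B, D}⁺ = {A, B, C, D, E} covers every attribute.
{D, E} is a candidate key since {D, E}⁺ = {A, B, C, D, E} covers every attribute.
These are minimal and exhaustive — every other superkey contains one of them.

{A, C}, {A, D}, {B, C}, {B, D}, {D, E}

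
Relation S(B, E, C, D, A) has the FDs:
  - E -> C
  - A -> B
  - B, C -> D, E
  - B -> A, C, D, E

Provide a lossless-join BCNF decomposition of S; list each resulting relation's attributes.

{A, B, D, E}; {C, E}

Candidate keys of the original relation: {A}, {B}.
{A, B, C, D, E}: {E} determines {C, E} here but is not a superkey — split on E -> C, giving {C, E} and {A, B, D, E}.
{C, E}: every determinant is a superkey — BCNF.
{A, B, D, E}: every determinant is a superkey — BCNF.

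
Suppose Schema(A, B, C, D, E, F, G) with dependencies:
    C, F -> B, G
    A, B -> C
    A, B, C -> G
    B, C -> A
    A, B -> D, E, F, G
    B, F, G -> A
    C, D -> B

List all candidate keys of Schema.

Closure of {A, B} is {A, B, C, D, E, F, G}, the whole schema; {A, B} is a candidate key.
Closure of {B, C} is {A, B, C, D, E, F, G}, the whole schema; {B, C} is a candidate key.
Closure of {C, D} is {A, B, C, D, E, F, G}, the whole schema; {C, D} is a candidate key.
Closure of {C, F} is {A, B, C, D, E, F, G}, the whole schema; {C, F} is a candidate key.
Closure of {B, F, G} is {A, B, C, D, E, F, G}, the whole schema; {B, F, G} is a candidate key.
These are minimal and exhaustive — every other superkey contains one of them.

{A, B}, {B, C}, {B, F, G}, {C, D}, {C, F}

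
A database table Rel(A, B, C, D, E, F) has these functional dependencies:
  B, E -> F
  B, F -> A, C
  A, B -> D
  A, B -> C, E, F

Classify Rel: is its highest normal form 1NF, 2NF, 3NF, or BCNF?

Candidate keys: {A, B}, {B, E}, {B, F}. Prime attributes: {A, B, E, F}.
Every FD has a superkey on the left, so the relation is in BCNF.

BCNF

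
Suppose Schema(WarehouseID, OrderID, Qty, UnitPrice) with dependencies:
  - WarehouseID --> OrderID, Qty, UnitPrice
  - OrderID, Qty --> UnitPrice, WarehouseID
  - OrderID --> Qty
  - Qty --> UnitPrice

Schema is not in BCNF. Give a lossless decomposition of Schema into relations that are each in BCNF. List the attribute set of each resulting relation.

{OrderID, Qty, WarehouseID}; {Qty, UnitPrice}

Candidate keys of the original relation: {OrderID}, {WarehouseID}.
Within {OrderID, Qty, UnitPrice, WarehouseID}: {Qty}⁺ ∩ {OrderID, Qty, UnitPrice, WarehouseID} = {Qty, UnitPrice}, not the whole set, so Qty --> UnitPrice violates BCNF; decompose into {Qty, UnitPrice} and {OrderID, Qty, WarehouseID}.
{Qty, UnitPrice} is in BCNF.
{OrderID, Qty, WarehouseID} is in BCNF.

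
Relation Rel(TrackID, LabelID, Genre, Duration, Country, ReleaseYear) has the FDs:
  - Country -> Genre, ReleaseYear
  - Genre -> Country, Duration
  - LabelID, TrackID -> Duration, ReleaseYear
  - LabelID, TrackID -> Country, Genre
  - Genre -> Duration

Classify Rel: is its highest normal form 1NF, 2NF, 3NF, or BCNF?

2NF

Candidate key: {LabelID, TrackID}. Prime attributes: {LabelID, TrackID}.
For Country -> Genre, ReleaseYear we have {Country}⁺ = {Country, Duration, Genre, ReleaseYear}; {Country} is not a superkey, so BCNF fails.
Country -> Genre, ReleaseYear determines the non-prime attributes {Genre, ReleaseYear} from a non-superkey — 3NF is violated.
No non-prime attribute depends on a proper subset of any candidate key, so 2NF holds.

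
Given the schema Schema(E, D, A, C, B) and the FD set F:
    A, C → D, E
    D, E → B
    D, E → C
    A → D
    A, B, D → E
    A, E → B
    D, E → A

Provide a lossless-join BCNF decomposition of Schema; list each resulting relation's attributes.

Candidate keys of the original relation: {A, B}, {A, C}, {A, E}, {D, E}.
In {A, B, C, D, E}, {A} is not a superkey ({A}⁺ restricted to this set is {A, D}), so split on A → D into {A, D} and {A, B, C, E}.
{A, D}: every determinant is a superkey — BCNF.
{A, B, C, E}: every determinant is a superkey — BCNF.

{A, B, C, E}; {A, D}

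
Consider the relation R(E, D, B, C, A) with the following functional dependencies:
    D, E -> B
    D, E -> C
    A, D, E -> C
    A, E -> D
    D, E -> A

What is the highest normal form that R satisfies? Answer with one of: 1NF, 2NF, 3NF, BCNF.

BCNF

Candidate keys: {A, E}, {D, E}. Prime attributes: {A, D, E}.
The left-hand side of every FD is a superkey, so BCNF is satisfied.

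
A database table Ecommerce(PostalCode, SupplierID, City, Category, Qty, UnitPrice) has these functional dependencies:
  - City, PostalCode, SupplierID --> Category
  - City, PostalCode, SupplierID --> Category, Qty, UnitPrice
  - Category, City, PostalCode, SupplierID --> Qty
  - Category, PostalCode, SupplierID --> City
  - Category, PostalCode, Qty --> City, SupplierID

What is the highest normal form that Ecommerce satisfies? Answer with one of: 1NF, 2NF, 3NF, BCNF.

BCNF

Candidate keys: {Category, PostalCode, Qty}, {Category, PostalCode, SupplierID}, {City, PostalCode, SupplierID}. Prime attributes: {Category, City, PostalCode, Qty, SupplierID}.
Each dependency's left side is a superkey — BCNF holds.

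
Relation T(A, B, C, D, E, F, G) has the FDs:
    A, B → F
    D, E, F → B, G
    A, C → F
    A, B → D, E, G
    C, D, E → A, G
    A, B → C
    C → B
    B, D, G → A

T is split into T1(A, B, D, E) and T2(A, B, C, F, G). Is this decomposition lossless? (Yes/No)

Yes

The shared attributes are {A, B} and {A, B}⁺ = {A, B, C, D, E, F, G}.
This includes all of T1, so the common attributes are a superkey of T1 — the join is lossless.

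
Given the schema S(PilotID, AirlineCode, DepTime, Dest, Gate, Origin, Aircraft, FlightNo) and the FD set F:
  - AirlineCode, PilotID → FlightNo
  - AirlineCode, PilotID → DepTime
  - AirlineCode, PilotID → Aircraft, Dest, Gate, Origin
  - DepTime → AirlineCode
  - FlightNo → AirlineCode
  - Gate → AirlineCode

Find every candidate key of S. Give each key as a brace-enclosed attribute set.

{AirlineCode, PilotID}, {DepTime, PilotID}, {FlightNo, PilotID}, {Gate, PilotID}

No FD produces {PilotID}, so it must be in every candidate key.
Closure of {AirlineCode, PilotID} is {Aircraft, AirlineCode, DepTime, Dest, FlightNo, Gate, Origin, PilotID}, the whole schema; {AirlineCode, PilotID} is a candidate key.
Closure of {DepTime, PilotID} is {Aircraft, AirlineCode, DepTime, Dest, FlightNo, Gate, Origin, PilotID}, the whole schema; {DepTime, PilotID} is a candidate key.
Closure of {FlightNo, PilotID} is {Aircraft, AirlineCode, DepTime, Dest, FlightNo, Gate, Origin, PilotID}, the whole schema; {FlightNo, PilotID} is a candidate key.
Closure of {Gate, PilotID} is {Aircraft, AirlineCode, DepTime, Dest, FlightNo, Gate, Origin, PilotID}, the whole schema; {Gate, PilotID} is a candidate key.
These are minimal and exhaustive — every other superkey contains one of them.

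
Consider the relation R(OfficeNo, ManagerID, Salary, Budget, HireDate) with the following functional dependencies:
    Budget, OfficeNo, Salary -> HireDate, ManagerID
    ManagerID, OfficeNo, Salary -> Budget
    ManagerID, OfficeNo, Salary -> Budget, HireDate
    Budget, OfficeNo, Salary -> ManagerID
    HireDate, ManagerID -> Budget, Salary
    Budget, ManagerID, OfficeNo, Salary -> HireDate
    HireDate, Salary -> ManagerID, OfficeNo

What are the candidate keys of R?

{Budget, OfficeNo, Salary}, {HireDate, ManagerID}, {HireDate, Salary}, {ManagerID, OfficeNo, Salary}

{HireDate, ManagerID}⁺ = {Budget, HireDate, ManagerID, OfficeNo, Salary}, which is every attribute, so {HireDate, ManagerID} is a candidate key.
{HireDate, Salary}⁺ = {Budget, HireDate, ManagerID, OfficeNo, Salary}, which is every attribute, so {HireDate, Salary} is a candidate key.
{Budget, OfficeNo, Salary}⁺ = {Budget, HireDate, ManagerID, OfficeNo, Salary}, which is every attribute, so {Budget, OfficeNo, Salary} is a candidate key.
{ManagerID, OfficeNo, Salary}⁺ = {Budget, HireDate, ManagerID, OfficeNo, Salary}, which is every attribute, so {ManagerID, OfficeNo, Salary} is a candidate key.
No proper subset of any of these is a key, and no other minimal superkey exists.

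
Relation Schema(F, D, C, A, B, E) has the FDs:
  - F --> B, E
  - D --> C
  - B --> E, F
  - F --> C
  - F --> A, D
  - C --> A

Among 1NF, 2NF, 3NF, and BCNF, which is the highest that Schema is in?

2NF

Candidate keys: {B}, {F}. Prime attributes: {B, F}.
D --> C: {D}⁺ = {A, C, D}, which is not all of the attributes, so the left side is not a superkey — BCNF is violated.
D --> C has non-prime {C} on the right and a non-superkey on the left, so 3NF fails.
With only single-attribute keys there can be no partial dependency, so 2NF holds.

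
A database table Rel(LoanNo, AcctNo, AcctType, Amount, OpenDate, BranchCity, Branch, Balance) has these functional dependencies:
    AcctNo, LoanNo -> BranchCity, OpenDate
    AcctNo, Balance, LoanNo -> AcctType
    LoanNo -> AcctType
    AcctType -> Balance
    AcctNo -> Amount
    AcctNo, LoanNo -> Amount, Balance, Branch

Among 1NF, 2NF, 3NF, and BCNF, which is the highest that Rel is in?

Candidate key: {AcctNo, LoanNo}. Prime attributes: {AcctNo, LoanNo}.
LoanNo -> AcctType: {LoanNo}⁺ = {AcctType, Balance, LoanNo}, which is not all of the attributes, so the left side is not a superkey — BCNF is violated.
LoanNo -> AcctType has non-prime {AcctType} on the right and a non-superkey on the left, so 3NF fails.
The proper key subset {AcctNo} of {AcctNo, LoanNo} determines non-prime {Amount}, so the relation is not even in 2NF.

1NF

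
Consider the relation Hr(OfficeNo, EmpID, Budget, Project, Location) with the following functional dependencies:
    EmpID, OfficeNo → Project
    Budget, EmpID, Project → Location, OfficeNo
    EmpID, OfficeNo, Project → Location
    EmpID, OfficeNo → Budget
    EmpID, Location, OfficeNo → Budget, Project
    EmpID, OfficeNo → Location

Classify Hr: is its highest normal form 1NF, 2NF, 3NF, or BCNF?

Candidate keys: {Budget, EmpID, Project}, {EmpID, OfficeNo}. Prime attributes: {Budget, EmpID, OfficeNo, Project}.
Each dependency's left side is a superkey — BCNF holds.

BCNF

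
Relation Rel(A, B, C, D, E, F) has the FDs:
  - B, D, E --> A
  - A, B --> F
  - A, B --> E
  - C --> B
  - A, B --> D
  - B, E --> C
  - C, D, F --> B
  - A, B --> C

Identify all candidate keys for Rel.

{A, B}, {A, C}, {B, D, E}, {C, D, E}

{A, B}⁺ = {A, B, C, D, E, F} — all of the relation — so {A, B} is a candidate key.
{A, C}⁺ = {A, B, C, D, E, F} — all of the relation — so {A, C} is a candidate key.
{B, D, E}⁺ = {A, B, C, D, E, F} — all of the relation — so {B, D, E} is a candidate key.
{C, D, E}⁺ = {A, B, C, D, E, F} — all of the relation — so {C, D, E} is a candidate key.
No proper subset of any of these is a key, and no other minimal superkey exists.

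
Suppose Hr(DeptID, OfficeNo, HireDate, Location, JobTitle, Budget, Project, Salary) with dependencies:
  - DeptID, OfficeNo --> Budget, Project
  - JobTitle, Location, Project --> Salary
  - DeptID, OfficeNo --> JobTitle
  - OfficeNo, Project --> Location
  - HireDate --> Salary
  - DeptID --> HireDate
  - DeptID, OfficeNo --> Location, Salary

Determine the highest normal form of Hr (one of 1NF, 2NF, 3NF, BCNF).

1NF

Candidate key: {DeptID, OfficeNo}. Prime attributes: {DeptID, OfficeNo}.
For JobTitle, Location, Project --> Salary we have {JobTitle, Location, Project}⁺ = {JobTitle, Location, Project, Salary}; {JobTitle, Location, Project} is not a superkey, so BCNF fails.
JobTitle, Location, Project --> Salary determines the non-prime attribute {Salary} from a non-superkey — 3NF is violated.
The proper key subset {DeptID} of {DeptID, OfficeNo} determines non-prime {HireDate, Salary}, so the relation is not even in 2NF.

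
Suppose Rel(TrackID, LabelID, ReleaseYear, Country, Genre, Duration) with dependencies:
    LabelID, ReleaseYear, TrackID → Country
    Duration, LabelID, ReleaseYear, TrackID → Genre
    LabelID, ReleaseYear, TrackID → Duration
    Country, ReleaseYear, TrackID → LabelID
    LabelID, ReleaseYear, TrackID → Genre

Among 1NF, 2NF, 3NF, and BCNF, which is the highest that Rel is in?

Candidate keys: {Country, ReleaseYear, TrackID}, {LabelID, ReleaseYear, TrackID}. Prime attributes: {Country, LabelID, ReleaseYear, TrackID}.
Each dependency's left side is a superkey — BCNF holds.

BCNF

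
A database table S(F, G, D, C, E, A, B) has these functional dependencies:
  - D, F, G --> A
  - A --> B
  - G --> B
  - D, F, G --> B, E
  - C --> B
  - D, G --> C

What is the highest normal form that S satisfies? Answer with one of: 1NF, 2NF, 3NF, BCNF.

1NF

Candidate key: {D, F, G}. Prime attributes: {D, F, G}.
A --> B breaks BCNF: {A}⁺ = {A, B}, so {A} is not a superkey.
A --> B has non-prime {B} on the right and a non-superkey on the left, so 3NF fails.
The proper key subset {G} of {D, F, G} determines non-prime {B}, so the relation is not even in 2NF.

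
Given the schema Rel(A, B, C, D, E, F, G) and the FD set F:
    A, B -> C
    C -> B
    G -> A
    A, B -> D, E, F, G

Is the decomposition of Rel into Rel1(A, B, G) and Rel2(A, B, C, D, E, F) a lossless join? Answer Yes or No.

Yes

The shared attributes are {A, B} and {A, B}⁺ = {A, B, C, D, E, F, G}.
Rel1 is contained in that closure, so Rel1 ∩ Rel2 -> Rel1 holds and the join is lossless.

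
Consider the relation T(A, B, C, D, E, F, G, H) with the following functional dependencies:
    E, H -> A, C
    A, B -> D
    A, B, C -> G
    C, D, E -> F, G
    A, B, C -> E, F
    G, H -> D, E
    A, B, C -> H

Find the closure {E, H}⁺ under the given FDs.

{A, C, E, H}

Start with {E, H}.
E, H -> A, C applies; add {A, C} → now {A, C, E, H}.
No further FD applies.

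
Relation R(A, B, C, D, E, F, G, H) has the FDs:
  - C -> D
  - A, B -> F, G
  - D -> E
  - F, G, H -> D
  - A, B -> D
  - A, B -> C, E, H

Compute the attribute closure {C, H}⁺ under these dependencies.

Start with {C, H}.
C -> D applies; add {D} → now {C, D, H}.
D -> E applies; add {E} → now {C, D, E, H}.
No further FD applies.

{C, D, E, H}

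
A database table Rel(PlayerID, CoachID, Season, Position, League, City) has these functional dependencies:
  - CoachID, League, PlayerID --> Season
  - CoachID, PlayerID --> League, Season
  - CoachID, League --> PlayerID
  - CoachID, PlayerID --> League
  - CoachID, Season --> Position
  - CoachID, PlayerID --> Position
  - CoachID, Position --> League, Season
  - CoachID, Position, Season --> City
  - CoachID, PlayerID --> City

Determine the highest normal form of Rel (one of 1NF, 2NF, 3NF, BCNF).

BCNF

Candidate keys: {CoachID, League}, {CoachID, PlayerID}, {CoachID, Position}, {CoachID, Season}. Prime attributes: {CoachID, League, PlayerID, Position, Season}.
The left-hand side of every FD is a superkey, so BCNF is satisfied.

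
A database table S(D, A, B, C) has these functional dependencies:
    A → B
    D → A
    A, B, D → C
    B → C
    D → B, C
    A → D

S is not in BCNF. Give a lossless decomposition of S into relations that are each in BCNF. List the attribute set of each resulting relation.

{A, B, D}; {B, C}

Candidate keys of the original relation: {A}, {D}.
{A, B, C, D}: {B} determines {B, C} here but is not a superkey — split on B → C, giving {B, C} and {A, B, D}.
{B, C} has no BCNF violation.
{A, B, D} has no BCNF violation.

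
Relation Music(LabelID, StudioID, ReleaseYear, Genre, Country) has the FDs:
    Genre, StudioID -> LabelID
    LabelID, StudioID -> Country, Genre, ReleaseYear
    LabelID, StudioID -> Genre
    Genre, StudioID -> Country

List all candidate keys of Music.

{StudioID} never appears on the right of any FD, so every key must include it.
{Genre, StudioID} is a candidate key since {Genre, StudioID}⁺ = {Country, Genre, LabelID, ReleaseYear, StudioID} covers every attribute.
{LabelID, StudioID} is a candidate key since {LabelID, StudioID}⁺ = {Country, Genre, LabelID, ReleaseYear, StudioID} covers every attribute.
These are minimal and exhaustive — every other superkey contains one of them.

{Genre, StudioID}, {LabelID, StudioID}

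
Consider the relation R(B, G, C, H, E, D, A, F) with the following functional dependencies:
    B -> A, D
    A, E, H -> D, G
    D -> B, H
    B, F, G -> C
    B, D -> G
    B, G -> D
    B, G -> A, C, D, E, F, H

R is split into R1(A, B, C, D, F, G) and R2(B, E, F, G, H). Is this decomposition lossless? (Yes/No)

Yes

R1 ∩ R2 = {B, F, G}; its closure under F is {A, B, C, D, E, F, G, H}.
Since R1 ⊆ {A, B, C, D, E, F, G, H}, the intersection is a superkey of R1; the decomposition is lossless.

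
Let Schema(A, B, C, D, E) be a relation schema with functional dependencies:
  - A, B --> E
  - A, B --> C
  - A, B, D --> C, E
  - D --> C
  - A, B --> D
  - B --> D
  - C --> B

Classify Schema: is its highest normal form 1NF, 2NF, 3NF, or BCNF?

Candidate keys: {A, B}, {A, C}, {A, D}. Prime attributes: {A, B, C, D}.
D --> C: {D}⁺ = {B, C, D}, which is not all of the attributes, so the left side is not a superkey — BCNF is violated.
But every attribute on its right side ({C}) is prime, and the same holds for every other non-superkey FD, so 3NF still holds.

3NF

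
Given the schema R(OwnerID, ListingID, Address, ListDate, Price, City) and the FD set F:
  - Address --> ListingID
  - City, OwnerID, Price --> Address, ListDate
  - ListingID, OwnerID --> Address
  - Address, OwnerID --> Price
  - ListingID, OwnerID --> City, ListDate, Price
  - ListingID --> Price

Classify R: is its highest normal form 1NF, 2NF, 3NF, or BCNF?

Candidate keys: {Address, OwnerID}, {City, OwnerID, Price}, {ListingID, OwnerID}. Prime attributes: {Address, City, ListingID, OwnerID, Price}.
Address --> ListingID: {Address}⁺ = {Address, ListingID, Price}, which is not all of the attributes, so the left side is not a superkey — BCNF is violated.
Its right-hand attributes {ListingID} are all prime, as are those of every other non-superkey FD — the relation is in 3NF.

3NF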